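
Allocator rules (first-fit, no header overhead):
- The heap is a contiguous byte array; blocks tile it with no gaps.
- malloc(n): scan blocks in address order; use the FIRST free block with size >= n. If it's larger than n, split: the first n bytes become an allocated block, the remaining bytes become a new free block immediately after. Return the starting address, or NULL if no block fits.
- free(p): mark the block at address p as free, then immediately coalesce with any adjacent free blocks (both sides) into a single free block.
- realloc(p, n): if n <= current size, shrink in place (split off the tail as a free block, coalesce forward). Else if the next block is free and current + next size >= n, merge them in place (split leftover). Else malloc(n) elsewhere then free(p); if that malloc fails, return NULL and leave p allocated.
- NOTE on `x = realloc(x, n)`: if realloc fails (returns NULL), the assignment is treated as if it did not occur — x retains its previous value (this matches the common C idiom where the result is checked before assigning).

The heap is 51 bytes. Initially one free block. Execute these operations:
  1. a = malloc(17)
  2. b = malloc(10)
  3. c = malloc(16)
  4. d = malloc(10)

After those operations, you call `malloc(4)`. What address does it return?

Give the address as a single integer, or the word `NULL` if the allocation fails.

Op 1: a = malloc(17) -> a = 0; heap: [0-16 ALLOC][17-50 FREE]
Op 2: b = malloc(10) -> b = 17; heap: [0-16 ALLOC][17-26 ALLOC][27-50 FREE]
Op 3: c = malloc(16) -> c = 27; heap: [0-16 ALLOC][17-26 ALLOC][27-42 ALLOC][43-50 FREE]
Op 4: d = malloc(10) -> d = NULL; heap: [0-16 ALLOC][17-26 ALLOC][27-42 ALLOC][43-50 FREE]
malloc(4): first-fit scan over [0-16 ALLOC][17-26 ALLOC][27-42 ALLOC][43-50 FREE] -> 43

Answer: 43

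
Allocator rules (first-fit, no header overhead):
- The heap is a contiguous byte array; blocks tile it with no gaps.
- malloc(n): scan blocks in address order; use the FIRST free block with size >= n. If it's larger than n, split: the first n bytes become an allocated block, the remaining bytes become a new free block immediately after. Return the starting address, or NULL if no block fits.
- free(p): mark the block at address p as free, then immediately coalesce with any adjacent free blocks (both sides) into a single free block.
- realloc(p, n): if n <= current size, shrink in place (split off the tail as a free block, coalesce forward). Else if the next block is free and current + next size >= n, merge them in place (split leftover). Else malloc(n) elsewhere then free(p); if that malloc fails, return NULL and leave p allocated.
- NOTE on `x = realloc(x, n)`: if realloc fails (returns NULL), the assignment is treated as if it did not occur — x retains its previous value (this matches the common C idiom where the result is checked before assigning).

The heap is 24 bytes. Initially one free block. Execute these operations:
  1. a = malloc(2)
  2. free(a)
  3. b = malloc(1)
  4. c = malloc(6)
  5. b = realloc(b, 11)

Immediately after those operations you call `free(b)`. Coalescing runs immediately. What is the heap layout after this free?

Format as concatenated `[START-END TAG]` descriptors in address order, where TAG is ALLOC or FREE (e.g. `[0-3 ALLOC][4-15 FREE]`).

Answer: [0-0 FREE][1-6 ALLOC][7-23 FREE]

Derivation:
Op 1: a = malloc(2) -> a = 0; heap: [0-1 ALLOC][2-23 FREE]
Op 2: free(a) -> (freed a); heap: [0-23 FREE]
Op 3: b = malloc(1) -> b = 0; heap: [0-0 ALLOC][1-23 FREE]
Op 4: c = malloc(6) -> c = 1; heap: [0-0 ALLOC][1-6 ALLOC][7-23 FREE]
Op 5: b = realloc(b, 11) -> b = 7; heap: [0-0 FREE][1-6 ALLOC][7-17 ALLOC][18-23 FREE]
free(b): b = 7 -> block [7-17 ALLOC]; mark free, coalesce with adjacent free neighbors -> [0-0 FREE][1-6 ALLOC][7-23 FREE]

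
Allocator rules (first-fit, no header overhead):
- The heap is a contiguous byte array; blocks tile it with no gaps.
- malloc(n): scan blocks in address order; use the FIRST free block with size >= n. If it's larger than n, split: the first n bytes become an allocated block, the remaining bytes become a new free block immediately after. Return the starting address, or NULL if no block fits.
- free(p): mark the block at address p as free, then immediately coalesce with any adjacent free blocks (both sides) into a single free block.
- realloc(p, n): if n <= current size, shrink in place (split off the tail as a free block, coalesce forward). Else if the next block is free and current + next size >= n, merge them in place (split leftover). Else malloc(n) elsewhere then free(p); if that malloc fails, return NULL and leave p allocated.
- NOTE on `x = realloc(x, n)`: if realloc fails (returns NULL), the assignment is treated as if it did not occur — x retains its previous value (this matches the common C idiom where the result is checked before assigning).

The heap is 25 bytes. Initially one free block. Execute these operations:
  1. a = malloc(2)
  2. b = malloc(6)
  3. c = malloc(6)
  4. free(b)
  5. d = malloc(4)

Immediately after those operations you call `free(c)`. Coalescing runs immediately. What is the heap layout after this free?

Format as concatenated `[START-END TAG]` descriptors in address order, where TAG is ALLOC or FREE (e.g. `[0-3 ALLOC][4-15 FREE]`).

Answer: [0-1 ALLOC][2-5 ALLOC][6-24 FREE]

Derivation:
Op 1: a = malloc(2) -> a = 0; heap: [0-1 ALLOC][2-24 FREE]
Op 2: b = malloc(6) -> b = 2; heap: [0-1 ALLOC][2-7 ALLOC][8-24 FREE]
Op 3: c = malloc(6) -> c = 8; heap: [0-1 ALLOC][2-7 ALLOC][8-13 ALLOC][14-24 FREE]
Op 4: free(b) -> (freed b); heap: [0-1 ALLOC][2-7 FREE][8-13 ALLOC][14-24 FREE]
Op 5: d = malloc(4) -> d = 2; heap: [0-1 ALLOC][2-5 ALLOC][6-7 FREE][8-13 ALLOC][14-24 FREE]
free(c): c = 8 -> block [8-13 ALLOC]; mark free, coalesce with adjacent free neighbors -> [0-1 ALLOC][2-5 ALLOC][6-24 FREE]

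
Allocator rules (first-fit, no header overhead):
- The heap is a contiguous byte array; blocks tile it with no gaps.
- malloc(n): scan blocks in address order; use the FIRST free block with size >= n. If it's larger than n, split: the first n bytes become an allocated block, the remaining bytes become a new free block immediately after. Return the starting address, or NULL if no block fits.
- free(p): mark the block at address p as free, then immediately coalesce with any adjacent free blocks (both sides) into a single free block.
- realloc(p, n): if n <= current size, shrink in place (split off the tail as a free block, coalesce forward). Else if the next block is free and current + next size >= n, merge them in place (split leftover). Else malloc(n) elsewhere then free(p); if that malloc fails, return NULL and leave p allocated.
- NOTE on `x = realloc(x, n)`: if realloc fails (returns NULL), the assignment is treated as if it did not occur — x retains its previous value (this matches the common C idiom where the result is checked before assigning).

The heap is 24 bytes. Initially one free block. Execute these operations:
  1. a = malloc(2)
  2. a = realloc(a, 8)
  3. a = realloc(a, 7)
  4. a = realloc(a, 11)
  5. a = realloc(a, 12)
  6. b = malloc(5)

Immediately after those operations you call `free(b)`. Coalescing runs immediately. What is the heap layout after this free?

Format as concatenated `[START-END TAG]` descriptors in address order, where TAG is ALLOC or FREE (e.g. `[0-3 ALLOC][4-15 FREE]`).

Op 1: a = malloc(2) -> a = 0; heap: [0-1 ALLOC][2-23 FREE]
Op 2: a = realloc(a, 8) -> a = 0; heap: [0-7 ALLOC][8-23 FREE]
Op 3: a = realloc(a, 7) -> a = 0; heap: [0-6 ALLOC][7-23 FREE]
Op 4: a = realloc(a, 11) -> a = 0; heap: [0-10 ALLOC][11-23 FREE]
Op 5: a = realloc(a, 12) -> a = 0; heap: [0-11 ALLOC][12-23 FREE]
Op 6: b = malloc(5) -> b = 12; heap: [0-11 ALLOC][12-16 ALLOC][17-23 FREE]
free(b): b = 12 -> block [12-16 ALLOC]; mark free, coalesce with adjacent free neighbors -> [0-11 ALLOC][12-23 FREE]

Answer: [0-11 ALLOC][12-23 FREE]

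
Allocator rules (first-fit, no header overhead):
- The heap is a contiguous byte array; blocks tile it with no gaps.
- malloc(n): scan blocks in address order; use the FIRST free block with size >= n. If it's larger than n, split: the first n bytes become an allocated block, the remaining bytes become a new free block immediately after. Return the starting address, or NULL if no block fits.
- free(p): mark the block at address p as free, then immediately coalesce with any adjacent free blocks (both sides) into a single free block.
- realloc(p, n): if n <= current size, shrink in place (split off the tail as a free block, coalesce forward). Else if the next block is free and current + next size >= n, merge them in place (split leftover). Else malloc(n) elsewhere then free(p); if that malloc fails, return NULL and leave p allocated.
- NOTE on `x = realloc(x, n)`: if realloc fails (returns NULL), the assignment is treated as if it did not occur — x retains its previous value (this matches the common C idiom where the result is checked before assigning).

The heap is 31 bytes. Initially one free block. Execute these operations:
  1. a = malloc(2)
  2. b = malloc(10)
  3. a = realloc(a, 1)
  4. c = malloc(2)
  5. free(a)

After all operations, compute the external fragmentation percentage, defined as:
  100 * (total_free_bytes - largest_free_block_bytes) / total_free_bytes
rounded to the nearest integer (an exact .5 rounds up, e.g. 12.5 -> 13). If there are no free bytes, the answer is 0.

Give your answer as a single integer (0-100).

Op 1: a = malloc(2) -> a = 0; heap: [0-1 ALLOC][2-30 FREE]
Op 2: b = malloc(10) -> b = 2; heap: [0-1 ALLOC][2-11 ALLOC][12-30 FREE]
Op 3: a = realloc(a, 1) -> a = 0; heap: [0-0 ALLOC][1-1 FREE][2-11 ALLOC][12-30 FREE]
Op 4: c = malloc(2) -> c = 12; heap: [0-0 ALLOC][1-1 FREE][2-11 ALLOC][12-13 ALLOC][14-30 FREE]
Op 5: free(a) -> (freed a); heap: [0-1 FREE][2-11 ALLOC][12-13 ALLOC][14-30 FREE]
Free blocks: [2 17] total_free=19 largest=17 -> 100*(19-17)/19 = 200/19 ≈ 10.526 -> rounds to 11

Answer: 11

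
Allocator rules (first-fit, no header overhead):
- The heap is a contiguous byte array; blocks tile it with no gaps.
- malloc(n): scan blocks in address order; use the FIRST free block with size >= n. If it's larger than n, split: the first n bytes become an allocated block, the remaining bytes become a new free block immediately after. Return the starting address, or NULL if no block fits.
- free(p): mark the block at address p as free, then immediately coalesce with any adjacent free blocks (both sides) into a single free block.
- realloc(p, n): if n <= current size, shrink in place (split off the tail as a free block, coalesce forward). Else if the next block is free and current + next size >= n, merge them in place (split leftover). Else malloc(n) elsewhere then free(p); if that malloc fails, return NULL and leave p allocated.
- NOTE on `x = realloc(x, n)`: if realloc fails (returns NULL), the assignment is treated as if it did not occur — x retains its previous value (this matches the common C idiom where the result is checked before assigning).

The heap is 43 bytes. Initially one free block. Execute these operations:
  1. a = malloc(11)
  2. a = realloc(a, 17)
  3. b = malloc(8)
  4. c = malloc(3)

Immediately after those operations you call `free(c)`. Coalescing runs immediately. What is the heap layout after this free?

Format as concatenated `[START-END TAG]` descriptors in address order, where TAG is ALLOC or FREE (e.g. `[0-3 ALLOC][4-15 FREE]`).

Answer: [0-16 ALLOC][17-24 ALLOC][25-42 FREE]

Derivation:
Op 1: a = malloc(11) -> a = 0; heap: [0-10 ALLOC][11-42 FREE]
Op 2: a = realloc(a, 17) -> a = 0; heap: [0-16 ALLOC][17-42 FREE]
Op 3: b = malloc(8) -> b = 17; heap: [0-16 ALLOC][17-24 ALLOC][25-42 FREE]
Op 4: c = malloc(3) -> c = 25; heap: [0-16 ALLOC][17-24 ALLOC][25-27 ALLOC][28-42 FREE]
free(c): c = 25 -> block [25-27 ALLOC]; mark free, coalesce with adjacent free neighbors -> [0-16 ALLOC][17-24 ALLOC][25-42 FREE]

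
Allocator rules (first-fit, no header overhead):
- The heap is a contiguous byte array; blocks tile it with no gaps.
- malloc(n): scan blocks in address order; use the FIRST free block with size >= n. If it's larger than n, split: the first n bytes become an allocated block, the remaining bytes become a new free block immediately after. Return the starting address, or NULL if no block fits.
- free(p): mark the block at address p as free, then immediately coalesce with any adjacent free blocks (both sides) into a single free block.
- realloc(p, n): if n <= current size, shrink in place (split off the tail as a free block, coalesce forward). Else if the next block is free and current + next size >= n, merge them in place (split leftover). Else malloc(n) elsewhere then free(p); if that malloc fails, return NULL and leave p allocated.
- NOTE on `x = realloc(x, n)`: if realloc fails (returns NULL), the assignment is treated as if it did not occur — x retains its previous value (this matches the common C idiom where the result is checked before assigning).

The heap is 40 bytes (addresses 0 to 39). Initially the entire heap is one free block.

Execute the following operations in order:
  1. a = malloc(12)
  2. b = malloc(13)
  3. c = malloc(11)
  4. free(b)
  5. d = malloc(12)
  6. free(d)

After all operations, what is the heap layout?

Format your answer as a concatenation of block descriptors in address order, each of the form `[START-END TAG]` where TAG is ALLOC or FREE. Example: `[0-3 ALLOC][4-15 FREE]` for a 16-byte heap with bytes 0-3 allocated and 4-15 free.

Op 1: a = malloc(12) -> a = 0; heap: [0-11 ALLOC][12-39 FREE]
Op 2: b = malloc(13) -> b = 12; heap: [0-11 ALLOC][12-24 ALLOC][25-39 FREE]
Op 3: c = malloc(11) -> c = 25; heap: [0-11 ALLOC][12-24 ALLOC][25-35 ALLOC][36-39 FREE]
Op 4: free(b) -> (freed b); heap: [0-11 ALLOC][12-24 FREE][25-35 ALLOC][36-39 FREE]
Op 5: d = malloc(12) -> d = 12; heap: [0-11 ALLOC][12-23 ALLOC][24-24 FREE][25-35 ALLOC][36-39 FREE]
Op 6: free(d) -> (freed d); heap: [0-11 ALLOC][12-24 FREE][25-35 ALLOC][36-39 FREE]

Answer: [0-11 ALLOC][12-24 FREE][25-35 ALLOC][36-39 FREE]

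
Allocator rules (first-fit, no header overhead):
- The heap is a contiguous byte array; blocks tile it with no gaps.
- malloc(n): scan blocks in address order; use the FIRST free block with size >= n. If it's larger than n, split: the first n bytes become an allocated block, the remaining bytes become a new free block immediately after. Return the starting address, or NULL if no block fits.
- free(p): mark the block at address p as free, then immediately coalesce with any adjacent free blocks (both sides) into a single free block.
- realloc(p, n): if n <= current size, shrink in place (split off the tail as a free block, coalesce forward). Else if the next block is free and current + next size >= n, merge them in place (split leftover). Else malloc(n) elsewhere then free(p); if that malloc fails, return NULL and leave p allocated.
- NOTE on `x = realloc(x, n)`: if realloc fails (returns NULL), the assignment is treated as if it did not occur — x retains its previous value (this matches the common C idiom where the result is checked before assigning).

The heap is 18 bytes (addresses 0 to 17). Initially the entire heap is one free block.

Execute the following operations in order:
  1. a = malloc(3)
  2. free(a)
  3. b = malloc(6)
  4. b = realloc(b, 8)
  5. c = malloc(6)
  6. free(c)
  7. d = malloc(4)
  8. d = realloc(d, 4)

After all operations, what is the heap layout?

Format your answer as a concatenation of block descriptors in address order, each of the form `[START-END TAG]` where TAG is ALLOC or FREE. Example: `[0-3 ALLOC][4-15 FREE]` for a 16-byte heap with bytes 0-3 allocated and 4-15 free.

Op 1: a = malloc(3) -> a = 0; heap: [0-2 ALLOC][3-17 FREE]
Op 2: free(a) -> (freed a); heap: [0-17 FREE]
Op 3: b = malloc(6) -> b = 0; heap: [0-5 ALLOC][6-17 FREE]
Op 4: b = realloc(b, 8) -> b = 0; heap: [0-7 ALLOC][8-17 FREE]
Op 5: c = malloc(6) -> c = 8; heap: [0-7 ALLOC][8-13 ALLOC][14-17 FREE]
Op 6: free(c) -> (freed c); heap: [0-7 ALLOC][8-17 FREE]
Op 7: d = malloc(4) -> d = 8; heap: [0-7 ALLOC][8-11 ALLOC][12-17 FREE]
Op 8: d = realloc(d, 4) -> d = 8; heap: [0-7 ALLOC][8-11 ALLOC][12-17 FREE]

Answer: [0-7 ALLOC][8-11 ALLOC][12-17 FREE]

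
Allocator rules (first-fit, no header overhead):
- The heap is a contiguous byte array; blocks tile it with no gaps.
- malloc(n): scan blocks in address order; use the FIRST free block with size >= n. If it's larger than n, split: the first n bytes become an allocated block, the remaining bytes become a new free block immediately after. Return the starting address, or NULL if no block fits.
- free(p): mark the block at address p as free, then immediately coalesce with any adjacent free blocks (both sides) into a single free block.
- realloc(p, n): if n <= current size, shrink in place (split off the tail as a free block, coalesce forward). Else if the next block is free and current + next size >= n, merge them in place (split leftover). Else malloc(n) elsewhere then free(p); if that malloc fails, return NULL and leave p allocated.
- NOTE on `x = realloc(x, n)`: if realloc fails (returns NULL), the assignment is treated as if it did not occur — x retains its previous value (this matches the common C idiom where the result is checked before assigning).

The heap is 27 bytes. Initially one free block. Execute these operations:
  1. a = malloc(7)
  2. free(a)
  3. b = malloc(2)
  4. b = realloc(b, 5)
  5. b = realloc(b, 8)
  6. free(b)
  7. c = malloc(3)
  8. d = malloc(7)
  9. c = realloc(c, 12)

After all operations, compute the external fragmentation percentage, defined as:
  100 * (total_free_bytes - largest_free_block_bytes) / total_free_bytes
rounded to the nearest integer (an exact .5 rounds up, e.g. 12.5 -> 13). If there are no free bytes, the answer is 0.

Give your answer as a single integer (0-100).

Op 1: a = malloc(7) -> a = 0; heap: [0-6 ALLOC][7-26 FREE]
Op 2: free(a) -> (freed a); heap: [0-26 FREE]
Op 3: b = malloc(2) -> b = 0; heap: [0-1 ALLOC][2-26 FREE]
Op 4: b = realloc(b, 5) -> b = 0; heap: [0-4 ALLOC][5-26 FREE]
Op 5: b = realloc(b, 8) -> b = 0; heap: [0-7 ALLOC][8-26 FREE]
Op 6: free(b) -> (freed b); heap: [0-26 FREE]
Op 7: c = malloc(3) -> c = 0; heap: [0-2 ALLOC][3-26 FREE]
Op 8: d = malloc(7) -> d = 3; heap: [0-2 ALLOC][3-9 ALLOC][10-26 FREE]
Op 9: c = realloc(c, 12) -> c = 10; heap: [0-2 FREE][3-9 ALLOC][10-21 ALLOC][22-26 FREE]
Free blocks: [3 5] total_free=8 largest=5 -> 100*(8-5)/8 = 300/8 = 37.5 -> rounds to 38

Answer: 38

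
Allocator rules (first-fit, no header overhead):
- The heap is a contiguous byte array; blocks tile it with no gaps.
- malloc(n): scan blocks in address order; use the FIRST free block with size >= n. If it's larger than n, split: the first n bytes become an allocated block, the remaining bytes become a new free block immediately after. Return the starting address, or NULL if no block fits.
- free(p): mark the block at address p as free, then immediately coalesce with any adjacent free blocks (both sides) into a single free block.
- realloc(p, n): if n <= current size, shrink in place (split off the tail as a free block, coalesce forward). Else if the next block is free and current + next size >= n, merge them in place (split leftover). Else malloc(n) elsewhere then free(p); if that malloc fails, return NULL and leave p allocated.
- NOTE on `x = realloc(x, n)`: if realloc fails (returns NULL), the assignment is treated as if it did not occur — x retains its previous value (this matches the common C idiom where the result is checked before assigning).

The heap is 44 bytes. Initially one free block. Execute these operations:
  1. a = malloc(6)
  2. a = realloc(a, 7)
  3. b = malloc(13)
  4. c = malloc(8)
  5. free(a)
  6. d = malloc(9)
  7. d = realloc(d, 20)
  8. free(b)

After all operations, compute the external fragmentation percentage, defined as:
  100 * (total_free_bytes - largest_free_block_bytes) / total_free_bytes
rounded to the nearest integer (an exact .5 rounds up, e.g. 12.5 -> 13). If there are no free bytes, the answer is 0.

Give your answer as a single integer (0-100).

Answer: 26

Derivation:
Op 1: a = malloc(6) -> a = 0; heap: [0-5 ALLOC][6-43 FREE]
Op 2: a = realloc(a, 7) -> a = 0; heap: [0-6 ALLOC][7-43 FREE]
Op 3: b = malloc(13) -> b = 7; heap: [0-6 ALLOC][7-19 ALLOC][20-43 FREE]
Op 4: c = malloc(8) -> c = 20; heap: [0-6 ALLOC][7-19 ALLOC][20-27 ALLOC][28-43 FREE]
Op 5: free(a) -> (freed a); heap: [0-6 FREE][7-19 ALLOC][20-27 ALLOC][28-43 FREE]
Op 6: d = malloc(9) -> d = 28; heap: [0-6 FREE][7-19 ALLOC][20-27 ALLOC][28-36 ALLOC][37-43 FREE]
Op 7: d = realloc(d, 20) -> NULL (d unchanged); heap: [0-6 FREE][7-19 ALLOC][20-27 ALLOC][28-36 ALLOC][37-43 FREE]
Op 8: free(b) -> (freed b); heap: [0-19 FREE][20-27 ALLOC][28-36 ALLOC][37-43 FREE]
Free blocks: [20 7] total_free=27 largest=20 -> 100*(27-20)/27 = 700/27 ≈ 25.926 -> rounds to 26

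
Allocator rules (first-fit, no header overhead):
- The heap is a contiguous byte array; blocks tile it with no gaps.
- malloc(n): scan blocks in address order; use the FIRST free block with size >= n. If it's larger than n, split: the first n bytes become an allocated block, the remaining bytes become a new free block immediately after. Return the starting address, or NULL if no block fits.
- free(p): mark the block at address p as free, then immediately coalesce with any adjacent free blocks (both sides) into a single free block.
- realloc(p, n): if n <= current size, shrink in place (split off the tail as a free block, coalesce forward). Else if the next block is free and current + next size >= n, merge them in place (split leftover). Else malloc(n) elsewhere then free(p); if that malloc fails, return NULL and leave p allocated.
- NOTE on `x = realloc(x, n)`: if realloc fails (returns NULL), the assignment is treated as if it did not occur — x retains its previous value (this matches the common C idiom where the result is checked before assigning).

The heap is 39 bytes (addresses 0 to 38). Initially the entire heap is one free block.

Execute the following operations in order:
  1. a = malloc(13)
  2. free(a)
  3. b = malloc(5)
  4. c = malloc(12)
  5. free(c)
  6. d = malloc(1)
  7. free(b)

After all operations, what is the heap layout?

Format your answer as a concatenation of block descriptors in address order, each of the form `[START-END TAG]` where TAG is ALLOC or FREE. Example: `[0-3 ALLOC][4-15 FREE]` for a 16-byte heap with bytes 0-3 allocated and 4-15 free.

Answer: [0-4 FREE][5-5 ALLOC][6-38 FREE]

Derivation:
Op 1: a = malloc(13) -> a = 0; heap: [0-12 ALLOC][13-38 FREE]
Op 2: free(a) -> (freed a); heap: [0-38 FREE]
Op 3: b = malloc(5) -> b = 0; heap: [0-4 ALLOC][5-38 FREE]
Op 4: c = malloc(12) -> c = 5; heap: [0-4 ALLOC][5-16 ALLOC][17-38 FREE]
Op 5: free(c) -> (freed c); heap: [0-4 ALLOC][5-38 FREE]
Op 6: d = malloc(1) -> d = 5; heap: [0-4 ALLOC][5-5 ALLOC][6-38 FREE]
Op 7: free(b) -> (freed b); heap: [0-4 FREE][5-5 ALLOC][6-38 FREE]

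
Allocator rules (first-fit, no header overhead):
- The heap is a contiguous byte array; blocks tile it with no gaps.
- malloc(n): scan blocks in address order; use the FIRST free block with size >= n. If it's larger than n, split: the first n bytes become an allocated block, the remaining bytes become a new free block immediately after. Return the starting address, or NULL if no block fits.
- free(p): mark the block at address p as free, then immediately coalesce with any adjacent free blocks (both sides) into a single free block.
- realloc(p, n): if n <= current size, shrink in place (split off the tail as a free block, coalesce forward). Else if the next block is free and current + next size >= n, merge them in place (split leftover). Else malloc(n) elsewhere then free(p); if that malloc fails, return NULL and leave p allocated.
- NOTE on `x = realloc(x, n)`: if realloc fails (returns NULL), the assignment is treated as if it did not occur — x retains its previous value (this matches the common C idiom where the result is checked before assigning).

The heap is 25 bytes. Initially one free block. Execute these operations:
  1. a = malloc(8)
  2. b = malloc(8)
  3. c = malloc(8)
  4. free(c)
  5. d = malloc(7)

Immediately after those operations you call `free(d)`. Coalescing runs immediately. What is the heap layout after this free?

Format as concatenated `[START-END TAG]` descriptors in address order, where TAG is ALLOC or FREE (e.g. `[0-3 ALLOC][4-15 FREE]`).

Op 1: a = malloc(8) -> a = 0; heap: [0-7 ALLOC][8-24 FREE]
Op 2: b = malloc(8) -> b = 8; heap: [0-7 ALLOC][8-15 ALLOC][16-24 FREE]
Op 3: c = malloc(8) -> c = 16; heap: [0-7 ALLOC][8-15 ALLOC][16-23 ALLOC][24-24 FREE]
Op 4: free(c) -> (freed c); heap: [0-7 ALLOC][8-15 ALLOC][16-24 FREE]
Op 5: d = malloc(7) -> d = 16; heap: [0-7 ALLOC][8-15 ALLOC][16-22 ALLOC][23-24 FREE]
free(d): d = 16 -> block [16-22 ALLOC]; mark free, coalesce with adjacent free neighbors -> [0-7 ALLOC][8-15 ALLOC][16-24 FREE]

Answer: [0-7 ALLOC][8-15 ALLOC][16-24 FREE]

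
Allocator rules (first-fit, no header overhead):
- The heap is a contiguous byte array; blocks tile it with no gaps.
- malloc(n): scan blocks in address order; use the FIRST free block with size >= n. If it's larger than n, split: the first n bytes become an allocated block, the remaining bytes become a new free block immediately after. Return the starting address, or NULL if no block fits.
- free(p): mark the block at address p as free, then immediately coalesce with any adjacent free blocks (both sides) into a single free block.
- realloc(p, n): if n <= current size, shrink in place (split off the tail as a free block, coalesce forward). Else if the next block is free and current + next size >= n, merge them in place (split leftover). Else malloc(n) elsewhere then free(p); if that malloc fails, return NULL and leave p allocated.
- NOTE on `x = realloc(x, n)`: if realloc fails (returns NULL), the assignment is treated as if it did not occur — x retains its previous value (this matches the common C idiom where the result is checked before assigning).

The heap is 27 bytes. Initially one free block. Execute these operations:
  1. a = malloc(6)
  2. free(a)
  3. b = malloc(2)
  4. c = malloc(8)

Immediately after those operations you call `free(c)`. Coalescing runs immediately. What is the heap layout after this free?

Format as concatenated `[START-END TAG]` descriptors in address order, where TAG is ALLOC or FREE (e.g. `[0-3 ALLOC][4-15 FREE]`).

Answer: [0-1 ALLOC][2-26 FREE]

Derivation:
Op 1: a = malloc(6) -> a = 0; heap: [0-5 ALLOC][6-26 FREE]
Op 2: free(a) -> (freed a); heap: [0-26 FREE]
Op 3: b = malloc(2) -> b = 0; heap: [0-1 ALLOC][2-26 FREE]
Op 4: c = malloc(8) -> c = 2; heap: [0-1 ALLOC][2-9 ALLOC][10-26 FREE]
free(c): c = 2 -> block [2-9 ALLOC]; mark free, coalesce with adjacent free neighbors -> [0-1 ALLOC][2-26 FREE]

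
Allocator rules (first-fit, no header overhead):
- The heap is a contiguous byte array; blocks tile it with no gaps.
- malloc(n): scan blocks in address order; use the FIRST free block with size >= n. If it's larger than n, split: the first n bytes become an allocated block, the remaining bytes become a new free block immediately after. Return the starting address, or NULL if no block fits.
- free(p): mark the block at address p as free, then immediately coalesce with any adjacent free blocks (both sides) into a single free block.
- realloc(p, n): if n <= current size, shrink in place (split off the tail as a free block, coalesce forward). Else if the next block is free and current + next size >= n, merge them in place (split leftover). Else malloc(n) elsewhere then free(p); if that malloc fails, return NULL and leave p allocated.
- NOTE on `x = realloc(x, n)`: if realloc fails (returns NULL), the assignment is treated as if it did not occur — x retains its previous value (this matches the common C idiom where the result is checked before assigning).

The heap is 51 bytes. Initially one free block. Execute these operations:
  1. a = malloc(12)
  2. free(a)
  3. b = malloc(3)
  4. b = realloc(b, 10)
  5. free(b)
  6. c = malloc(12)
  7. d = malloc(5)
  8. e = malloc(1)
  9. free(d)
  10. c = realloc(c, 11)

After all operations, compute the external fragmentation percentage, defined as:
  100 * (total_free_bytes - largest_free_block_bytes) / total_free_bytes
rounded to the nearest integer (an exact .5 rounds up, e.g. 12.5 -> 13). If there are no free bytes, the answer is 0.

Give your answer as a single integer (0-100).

Op 1: a = malloc(12) -> a = 0; heap: [0-11 ALLOC][12-50 FREE]
Op 2: free(a) -> (freed a); heap: [0-50 FREE]
Op 3: b = malloc(3) -> b = 0; heap: [0-2 ALLOC][3-50 FREE]
Op 4: b = realloc(b, 10) -> b = 0; heap: [0-9 ALLOC][10-50 FREE]
Op 5: free(b) -> (freed b); heap: [0-50 FREE]
Op 6: c = malloc(12) -> c = 0; heap: [0-11 ALLOC][12-50 FREE]
Op 7: d = malloc(5) -> d = 12; heap: [0-11 ALLOC][12-16 ALLOC][17-50 FREE]
Op 8: e = malloc(1) -> e = 17; heap: [0-11 ALLOC][12-16 ALLOC][17-17 ALLOC][18-50 FREE]
Op 9: free(d) -> (freed d); heap: [0-11 ALLOC][12-16 FREE][17-17 ALLOC][18-50 FREE]
Op 10: c = realloc(c, 11) -> c = 0; heap: [0-10 ALLOC][11-16 FREE][17-17 ALLOC][18-50 FREE]
Free blocks: [6 33] total_free=39 largest=33 -> 100*(39-33)/39 = 600/39 ≈ 15.385 -> rounds to 15

Answer: 15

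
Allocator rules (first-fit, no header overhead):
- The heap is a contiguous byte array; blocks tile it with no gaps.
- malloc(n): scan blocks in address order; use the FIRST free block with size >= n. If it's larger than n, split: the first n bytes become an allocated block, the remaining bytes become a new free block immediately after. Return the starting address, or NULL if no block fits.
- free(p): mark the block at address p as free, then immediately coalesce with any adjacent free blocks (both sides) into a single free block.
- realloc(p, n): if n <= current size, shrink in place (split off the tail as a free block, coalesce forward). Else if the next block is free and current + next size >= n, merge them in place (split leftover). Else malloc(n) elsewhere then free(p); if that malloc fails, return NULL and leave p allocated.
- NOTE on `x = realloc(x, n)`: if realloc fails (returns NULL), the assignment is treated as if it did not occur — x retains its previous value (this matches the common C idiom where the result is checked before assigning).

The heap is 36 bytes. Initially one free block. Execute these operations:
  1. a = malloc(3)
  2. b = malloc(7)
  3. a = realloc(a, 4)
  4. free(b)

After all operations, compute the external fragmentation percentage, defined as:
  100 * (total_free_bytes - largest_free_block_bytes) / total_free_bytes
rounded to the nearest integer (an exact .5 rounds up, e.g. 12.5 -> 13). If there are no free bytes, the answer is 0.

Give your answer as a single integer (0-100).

Op 1: a = malloc(3) -> a = 0; heap: [0-2 ALLOC][3-35 FREE]
Op 2: b = malloc(7) -> b = 3; heap: [0-2 ALLOC][3-9 ALLOC][10-35 FREE]
Op 3: a = realloc(a, 4) -> a = 10; heap: [0-2 FREE][3-9 ALLOC][10-13 ALLOC][14-35 FREE]
Op 4: free(b) -> (freed b); heap: [0-9 FREE][10-13 ALLOC][14-35 FREE]
Free blocks: [10 22] total_free=32 largest=22 -> 100*(32-22)/32 = 1000/32 = 31.25 -> rounds to 31

Answer: 31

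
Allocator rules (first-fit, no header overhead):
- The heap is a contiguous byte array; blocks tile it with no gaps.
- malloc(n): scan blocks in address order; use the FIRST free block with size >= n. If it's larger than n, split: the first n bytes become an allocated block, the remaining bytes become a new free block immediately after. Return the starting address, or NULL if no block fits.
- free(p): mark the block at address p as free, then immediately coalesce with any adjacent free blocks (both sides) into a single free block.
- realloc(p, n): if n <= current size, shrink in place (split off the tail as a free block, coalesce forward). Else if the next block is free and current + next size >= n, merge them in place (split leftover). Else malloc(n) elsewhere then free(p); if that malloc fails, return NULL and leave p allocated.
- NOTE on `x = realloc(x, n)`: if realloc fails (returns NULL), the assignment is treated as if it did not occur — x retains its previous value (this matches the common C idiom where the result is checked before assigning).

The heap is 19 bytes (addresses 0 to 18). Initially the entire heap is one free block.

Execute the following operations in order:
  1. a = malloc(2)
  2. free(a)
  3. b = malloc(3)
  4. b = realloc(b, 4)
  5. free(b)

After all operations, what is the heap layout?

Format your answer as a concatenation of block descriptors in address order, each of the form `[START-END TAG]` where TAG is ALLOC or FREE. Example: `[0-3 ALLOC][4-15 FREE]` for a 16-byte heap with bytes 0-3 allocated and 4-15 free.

Op 1: a = malloc(2) -> a = 0; heap: [0-1 ALLOC][2-18 FREE]
Op 2: free(a) -> (freed a); heap: [0-18 FREE]
Op 3: b = malloc(3) -> b = 0; heap: [0-2 ALLOC][3-18 FREE]
Op 4: b = realloc(b, 4) -> b = 0; heap: [0-3 ALLOC][4-18 FREE]
Op 5: free(b) -> (freed b); heap: [0-18 FREE]

Answer: [0-18 FREE]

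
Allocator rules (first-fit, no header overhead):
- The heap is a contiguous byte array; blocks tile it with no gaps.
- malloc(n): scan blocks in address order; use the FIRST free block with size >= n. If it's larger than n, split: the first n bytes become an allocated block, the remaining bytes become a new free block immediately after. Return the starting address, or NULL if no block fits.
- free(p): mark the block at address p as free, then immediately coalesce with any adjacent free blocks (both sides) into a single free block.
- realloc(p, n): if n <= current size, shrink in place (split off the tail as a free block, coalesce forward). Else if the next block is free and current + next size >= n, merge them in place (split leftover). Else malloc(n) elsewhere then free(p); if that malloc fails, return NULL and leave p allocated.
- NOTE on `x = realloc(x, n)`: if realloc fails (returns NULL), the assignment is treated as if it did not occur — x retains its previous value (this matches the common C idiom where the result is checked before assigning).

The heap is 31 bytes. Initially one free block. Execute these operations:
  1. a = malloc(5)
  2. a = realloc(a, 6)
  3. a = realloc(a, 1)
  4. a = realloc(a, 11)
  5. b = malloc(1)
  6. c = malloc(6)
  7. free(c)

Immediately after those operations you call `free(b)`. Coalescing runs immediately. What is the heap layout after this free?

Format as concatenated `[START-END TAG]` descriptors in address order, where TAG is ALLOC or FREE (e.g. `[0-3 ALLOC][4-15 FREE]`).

Op 1: a = malloc(5) -> a = 0; heap: [0-4 ALLOC][5-30 FREE]
Op 2: a = realloc(a, 6) -> a = 0; heap: [0-5 ALLOC][6-30 FREE]
Op 3: a = realloc(a, 1) -> a = 0; heap: [0-0 ALLOC][1-30 FREE]
Op 4: a = realloc(a, 11) -> a = 0; heap: [0-10 ALLOC][11-30 FREE]
Op 5: b = malloc(1) -> b = 11; heap: [0-10 ALLOC][11-11 ALLOC][12-30 FREE]
Op 6: c = malloc(6) -> c = 12; heap: [0-10 ALLOC][11-11 ALLOC][12-17 ALLOC][18-30 FREE]
Op 7: free(c) -> (freed c); heap: [0-10 ALLOC][11-11 ALLOC][12-30 FREE]
free(b): b = 11 -> block [11-11 ALLOC]; mark free, coalesce with adjacent free neighbors -> [0-10 ALLOC][11-30 FREE]

Answer: [0-10 ALLOC][11-30 FREE]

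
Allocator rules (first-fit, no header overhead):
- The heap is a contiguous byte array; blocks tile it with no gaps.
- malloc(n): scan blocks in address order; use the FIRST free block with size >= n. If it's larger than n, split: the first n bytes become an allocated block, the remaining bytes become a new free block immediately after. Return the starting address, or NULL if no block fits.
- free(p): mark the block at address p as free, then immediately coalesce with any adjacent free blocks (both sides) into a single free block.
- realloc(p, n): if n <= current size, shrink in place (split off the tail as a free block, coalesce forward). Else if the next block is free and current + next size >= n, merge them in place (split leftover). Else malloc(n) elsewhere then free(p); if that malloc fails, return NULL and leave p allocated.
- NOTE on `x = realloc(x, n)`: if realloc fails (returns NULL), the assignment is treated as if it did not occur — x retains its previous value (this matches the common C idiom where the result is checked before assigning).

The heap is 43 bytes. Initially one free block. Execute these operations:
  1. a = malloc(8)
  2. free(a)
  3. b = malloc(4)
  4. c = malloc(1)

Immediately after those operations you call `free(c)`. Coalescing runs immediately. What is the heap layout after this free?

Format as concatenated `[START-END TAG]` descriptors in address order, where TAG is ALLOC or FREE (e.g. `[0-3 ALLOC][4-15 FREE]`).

Op 1: a = malloc(8) -> a = 0; heap: [0-7 ALLOC][8-42 FREE]
Op 2: free(a) -> (freed a); heap: [0-42 FREE]
Op 3: b = malloc(4) -> b = 0; heap: [0-3 ALLOC][4-42 FREE]
Op 4: c = malloc(1) -> c = 4; heap: [0-3 ALLOC][4-4 ALLOC][5-42 FREE]
free(c): c = 4 -> block [4-4 ALLOC]; mark free, coalesce with adjacent free neighbors -> [0-3 ALLOC][4-42 FREE]

Answer: [0-3 ALLOC][4-42 FREE]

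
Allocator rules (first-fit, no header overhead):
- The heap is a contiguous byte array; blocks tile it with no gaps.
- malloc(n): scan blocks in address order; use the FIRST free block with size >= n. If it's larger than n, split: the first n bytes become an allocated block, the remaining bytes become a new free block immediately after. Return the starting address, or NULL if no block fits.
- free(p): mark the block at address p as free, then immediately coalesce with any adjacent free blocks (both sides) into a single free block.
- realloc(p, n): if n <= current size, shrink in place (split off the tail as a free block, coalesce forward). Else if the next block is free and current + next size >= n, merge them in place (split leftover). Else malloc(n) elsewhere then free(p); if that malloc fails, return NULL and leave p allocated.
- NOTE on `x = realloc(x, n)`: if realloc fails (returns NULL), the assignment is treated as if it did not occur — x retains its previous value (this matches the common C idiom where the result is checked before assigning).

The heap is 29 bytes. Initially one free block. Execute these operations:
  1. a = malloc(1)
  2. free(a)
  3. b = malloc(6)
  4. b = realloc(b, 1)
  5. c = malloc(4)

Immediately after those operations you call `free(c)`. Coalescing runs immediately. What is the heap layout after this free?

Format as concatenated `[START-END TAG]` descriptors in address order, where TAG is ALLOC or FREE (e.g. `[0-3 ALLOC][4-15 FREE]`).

Answer: [0-0 ALLOC][1-28 FREE]

Derivation:
Op 1: a = malloc(1) -> a = 0; heap: [0-0 ALLOC][1-28 FREE]
Op 2: free(a) -> (freed a); heap: [0-28 FREE]
Op 3: b = malloc(6) -> b = 0; heap: [0-5 ALLOC][6-28 FREE]
Op 4: b = realloc(b, 1) -> b = 0; heap: [0-0 ALLOC][1-28 FREE]
Op 5: c = malloc(4) -> c = 1; heap: [0-0 ALLOC][1-4 ALLOC][5-28 FREE]
free(c): c = 1 -> block [1-4 ALLOC]; mark free, coalesce with adjacent free neighbors -> [0-0 ALLOC][1-28 FREE]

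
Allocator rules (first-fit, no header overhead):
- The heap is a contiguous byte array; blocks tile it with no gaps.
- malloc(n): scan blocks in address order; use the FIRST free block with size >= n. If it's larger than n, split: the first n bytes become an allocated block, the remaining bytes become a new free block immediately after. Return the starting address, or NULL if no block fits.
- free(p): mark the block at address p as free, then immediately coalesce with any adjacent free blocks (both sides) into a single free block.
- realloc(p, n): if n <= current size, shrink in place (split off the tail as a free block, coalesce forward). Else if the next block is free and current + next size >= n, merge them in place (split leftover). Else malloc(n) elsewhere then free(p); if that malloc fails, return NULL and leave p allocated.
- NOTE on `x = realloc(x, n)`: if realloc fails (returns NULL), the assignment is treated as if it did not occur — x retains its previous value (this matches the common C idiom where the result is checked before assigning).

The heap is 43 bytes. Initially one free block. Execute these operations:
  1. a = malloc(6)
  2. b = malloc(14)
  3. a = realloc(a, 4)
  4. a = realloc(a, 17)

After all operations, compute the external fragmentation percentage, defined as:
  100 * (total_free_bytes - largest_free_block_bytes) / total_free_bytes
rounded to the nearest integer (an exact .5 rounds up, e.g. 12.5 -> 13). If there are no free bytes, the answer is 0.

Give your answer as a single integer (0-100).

Answer: 50

Derivation:
Op 1: a = malloc(6) -> a = 0; heap: [0-5 ALLOC][6-42 FREE]
Op 2: b = malloc(14) -> b = 6; heap: [0-5 ALLOC][6-19 ALLOC][20-42 FREE]
Op 3: a = realloc(a, 4) -> a = 0; heap: [0-3 ALLOC][4-5 FREE][6-19 ALLOC][20-42 FREE]
Op 4: a = realloc(a, 17) -> a = 20; heap: [0-5 FREE][6-19 ALLOC][20-36 ALLOC][37-42 FREE]
Free blocks: [6 6] total_free=12 largest=6 -> 100*(12-6)/12 = 600/12 = 50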